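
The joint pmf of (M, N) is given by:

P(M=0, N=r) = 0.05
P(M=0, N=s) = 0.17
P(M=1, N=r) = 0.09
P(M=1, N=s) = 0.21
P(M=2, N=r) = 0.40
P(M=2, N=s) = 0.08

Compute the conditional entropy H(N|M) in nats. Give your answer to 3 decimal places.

0.517 nats

Chain rule: H(N|M) = H(M,N) − H(M).
Marginals: p(M) = (0.2200, 0.3000, 0.4800), p(N) = (0.5400, 0.4600).
H(M,N) = 1.5640 nats; H(M) = 1.0466 nats.
H(N|M) = 1.5640 − 1.0466 = 0.517 nats.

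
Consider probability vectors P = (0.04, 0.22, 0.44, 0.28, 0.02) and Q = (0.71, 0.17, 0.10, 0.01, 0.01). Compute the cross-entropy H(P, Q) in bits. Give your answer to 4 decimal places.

H(P,Q) = −Σ p·log₂ q.
  −0.04·log₂(0.71) = 0.01976
  −0.22·log₂(0.17) = 0.56241
  −0.44·log₂(0.10) = 1.46165
  −0.28·log₂(0.01) = 1.86028
  −0.02·log₂(0.01) = 0.13288
H(P,Q) = 4.0370 bits.

4.0370 bits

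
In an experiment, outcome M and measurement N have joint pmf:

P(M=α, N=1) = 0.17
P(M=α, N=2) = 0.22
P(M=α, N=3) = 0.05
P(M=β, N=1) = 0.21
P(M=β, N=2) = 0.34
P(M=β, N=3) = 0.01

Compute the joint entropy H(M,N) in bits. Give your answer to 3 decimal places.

H(M,N) = −Σ p(x,y)·log₂ p(x,y) over all 6 cells.
  cell (α,1): −0.17·log₂0.17 = 0.4346
  cell (α,2): −0.22·log₂0.22 = 0.4806
  cell (α,3): −0.05·log₂0.05 = 0.2161
  cell (β,1): −0.21·log₂0.21 = 0.4728
  cell (β,2): −0.34·log₂0.34 = 0.5292
  cell (β,3): −0.01·log₂0.01 = 0.0664
Sum = 2.200 bits.

2.200 bits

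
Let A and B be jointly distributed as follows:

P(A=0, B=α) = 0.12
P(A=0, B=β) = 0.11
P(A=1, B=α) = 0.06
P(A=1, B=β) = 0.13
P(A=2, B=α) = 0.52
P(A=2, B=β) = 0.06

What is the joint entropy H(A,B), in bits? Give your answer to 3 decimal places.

H(A,B) = −Σ p(x,y)·log₂ p(x,y) over all 6 cells.
  cell (0,α): −0.12·log₂0.12 = 0.3671
  cell (0,β): −0.11·log₂0.11 = 0.3503
  cell (1,α): −0.06·log₂0.06 = 0.2435
  cell (1,β): −0.13·log₂0.13 = 0.3826
  cell (2,α): −0.52·log₂0.52 = 0.4906
  cell (2,β): −0.06·log₂0.06 = 0.2435
Sum = 2.078 bits.

2.078 bits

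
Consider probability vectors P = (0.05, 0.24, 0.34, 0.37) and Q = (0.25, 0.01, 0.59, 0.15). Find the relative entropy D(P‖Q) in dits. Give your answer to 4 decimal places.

D(P‖Q) = Σ p·log₁₀(p/q).
  0.05·log₁₀(0.05/0.25) = -0.03495
  0.24·log₁₀(0.24/0.01) = 0.33125
  0.34·log₁₀(0.34/0.59) = -0.08139
  0.37·log₁₀(0.37/0.15) = 0.14508
D(P‖Q) = 0.3600 dits.

0.3600 dits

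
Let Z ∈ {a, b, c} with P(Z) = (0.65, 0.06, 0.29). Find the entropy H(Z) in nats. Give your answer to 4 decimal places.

0.8078 nats

H(Z) = −Σ p·ln p.
  −(0.65)·ln(0.65) = 0.28001
  −(0.06)·ln(0.06) = 0.16880
  −(0.29)·ln(0.29) = 0.35898
Sum: 0.28001 + 0.16880 + 0.35898 = 0.8078 nats.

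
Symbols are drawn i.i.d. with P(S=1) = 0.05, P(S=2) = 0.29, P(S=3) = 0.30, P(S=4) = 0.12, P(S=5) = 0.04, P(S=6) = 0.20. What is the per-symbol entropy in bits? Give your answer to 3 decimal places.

H(S) = −Σ p·log₂ p.
  −(0.05)·log₂(0.05) = 0.2161
  −(0.29)·log₂(0.29) = 0.5179
  −(0.30)·log₂(0.30) = 0.5211
  −(0.12)·log₂(0.12) = 0.3671
  −(0.04)·log₂(0.04) = 0.1858
  −(0.20)·log₂(0.20) = 0.4644
Sum: 0.2161 + 0.5179 + 0.5211 + 0.3671 + 0.1858 + 0.4644 = 2.272 bits.

2.272 bits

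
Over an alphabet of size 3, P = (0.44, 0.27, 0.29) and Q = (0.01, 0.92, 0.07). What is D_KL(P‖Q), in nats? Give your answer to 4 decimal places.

1.7462 nats

D(P‖Q) = Σ p·ln(p/q).
  0.44·ln(0.44/0.01) = 1.66504
  0.27·ln(0.27/0.92) = -0.33101
  0.29·ln(0.29/0.07) = 0.41220
D(P‖Q) = 1.7462 nats.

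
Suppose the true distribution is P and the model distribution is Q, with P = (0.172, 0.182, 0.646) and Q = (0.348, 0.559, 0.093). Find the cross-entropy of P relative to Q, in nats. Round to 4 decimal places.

H(P,Q) = −Σ p·ln q.
  −0.172·ln(0.348) = 0.18156
  −0.182·ln(0.559) = 0.10585
  −0.646·ln(0.093) = 1.53435
H(P,Q) = 1.8218 nats.

1.8218 nats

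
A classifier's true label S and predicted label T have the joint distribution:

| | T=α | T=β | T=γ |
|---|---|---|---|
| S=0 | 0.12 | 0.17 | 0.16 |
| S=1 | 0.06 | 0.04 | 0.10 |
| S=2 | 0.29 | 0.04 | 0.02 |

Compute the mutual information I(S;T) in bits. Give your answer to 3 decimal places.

Marginals: p(S) = (0.4500, 0.2000, 0.3500), p(T) = (0.4700, 0.2500, 0.2800).
I(S;T) = Σ p(x,y)·log₂[p(x,y)/(p(x)p(y))].
  (0,α): 0.12·log₂(0.5674) = -0.0981
  (0,β): 0.17·log₂(1.5111) = 0.1013
  (0,γ): 0.16·log₂(1.2698) = 0.0551
  (1,α): 0.06·log₂(0.6383) = -0.0389
  (1,β): 0.04·log₂(0.8000) = -0.0129
  (1,γ): 0.10·log₂(1.7857) = 0.0837
  (2,α): 0.29·log₂(1.7629) = 0.2372
  (2,β): 0.04·log₂(0.4571) = -0.0452
  (2,γ): 0.02·log₂(0.2041) = -0.0459
Sum = 0.236 bits.

0.236 bits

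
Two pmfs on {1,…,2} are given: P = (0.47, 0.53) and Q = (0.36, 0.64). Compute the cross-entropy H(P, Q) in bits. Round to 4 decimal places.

1.0340 bits

H(P,Q) = −Σ p·log₂ q.
  −0.47·log₂(0.36) = 0.69275
  −0.53·log₂(0.64) = 0.34124
H(P,Q) = 1.0340 bits.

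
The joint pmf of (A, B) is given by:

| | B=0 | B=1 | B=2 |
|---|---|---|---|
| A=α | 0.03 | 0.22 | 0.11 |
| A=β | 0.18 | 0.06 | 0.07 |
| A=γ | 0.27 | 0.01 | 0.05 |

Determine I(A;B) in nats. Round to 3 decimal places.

Marginals: p(A) = (0.3600, 0.3100, 0.3300), p(B) = (0.4800, 0.2900, 0.2300).
I(A;B) = H(A) + H(B) − H(A,B).
H(A) = 1.0967, H(B) = 1.0493, H(A,B) = 1.8941.
I(A;B) = 1.0967 + 1.0493 − 1.8941 = 0.252 nats.

0.252 nats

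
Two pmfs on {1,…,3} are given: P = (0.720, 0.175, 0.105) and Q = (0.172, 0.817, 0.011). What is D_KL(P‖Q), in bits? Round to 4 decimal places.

D(P‖Q) = Σ p·log₂(p/q).
  0.720·log₂(0.720/0.172) = 1.48722
  0.175·log₂(0.175/0.817) = -0.38902
  0.105·log₂(0.105/0.011) = 0.34176
D(P‖Q) = 1.4400 bits.

1.4400 bits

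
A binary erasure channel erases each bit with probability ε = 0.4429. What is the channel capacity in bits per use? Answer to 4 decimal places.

0.5571 bits

Binary erasure channel: capacity C = 1 − ε.
C = 1 − 0.4429 = 0.5571 bits per channel use.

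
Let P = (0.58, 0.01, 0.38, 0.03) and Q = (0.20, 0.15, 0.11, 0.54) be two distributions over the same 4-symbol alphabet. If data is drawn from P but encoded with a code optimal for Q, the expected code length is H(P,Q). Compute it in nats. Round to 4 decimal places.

H(P,Q) = −Σ p·ln q.
  −0.58·ln(0.20) = 0.93347
  −0.01·ln(0.15) = 0.01897
  −0.38·ln(0.11) = 0.83876
  −0.03·ln(0.54) = 0.01849
H(P,Q) = 1.8097 nats.

1.8097 nats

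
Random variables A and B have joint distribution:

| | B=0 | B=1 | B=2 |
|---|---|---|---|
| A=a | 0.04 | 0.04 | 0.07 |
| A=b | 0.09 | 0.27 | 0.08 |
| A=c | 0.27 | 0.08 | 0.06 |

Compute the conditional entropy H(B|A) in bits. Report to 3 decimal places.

1.340 bits

Chain rule: H(B|A) = H(A,B) − H(A).
Marginals: p(A) = (0.1500, 0.4400, 0.4100), p(B) = (0.4000, 0.3900, 0.2100).
H(A,B) = 2.7993 bits; H(A) = 1.4591 bits.
H(B|A) = 2.7993 − 1.4591 = 1.340 bits.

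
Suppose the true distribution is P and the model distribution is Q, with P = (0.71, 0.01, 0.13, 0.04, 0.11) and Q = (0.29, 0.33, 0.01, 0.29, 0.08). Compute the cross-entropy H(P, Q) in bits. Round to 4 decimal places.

2.6199 bits

H(P,Q) = −Σ p·log₂ q.
  −0.71·log₂(0.29) = 1.26797
  −0.01·log₂(0.33) = 0.01599
  −0.13·log₂(0.01) = 0.86370
  −0.04·log₂(0.29) = 0.07144
  −0.11·log₂(0.08) = 0.40082
H(P,Q) = 2.6199 bits.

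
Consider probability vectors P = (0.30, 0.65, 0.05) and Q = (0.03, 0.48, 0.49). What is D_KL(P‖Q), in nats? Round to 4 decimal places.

D(P‖Q) = Σ p·ln(p/q).
  0.30·ln(0.30/0.03) = 0.69078
  0.65·ln(0.65/0.48) = 0.19707
  0.05·ln(0.05/0.49) = -0.11412
D(P‖Q) = 0.7737 nats.

0.7737 nats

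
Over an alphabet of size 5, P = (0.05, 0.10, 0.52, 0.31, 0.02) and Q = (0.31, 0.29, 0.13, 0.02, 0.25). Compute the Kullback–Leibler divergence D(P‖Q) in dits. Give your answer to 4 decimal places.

D(P‖Q) = Σ p·log₁₀(p/q).
  0.05·log₁₀(0.05/0.31) = -0.03962
  0.10·log₁₀(0.10/0.29) = -0.04624
  0.52·log₁₀(0.52/0.13) = 0.31307
  0.31·log₁₀(0.31/0.02) = 0.36900
  0.02·log₁₀(0.02/0.25) = -0.02194
D(P‖Q) = 0.5743 dits.

0.5743 dits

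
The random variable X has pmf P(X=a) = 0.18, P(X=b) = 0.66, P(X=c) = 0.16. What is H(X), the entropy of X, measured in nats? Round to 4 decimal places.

0.8761 nats

H(X) = −Σ p·ln p.
  −(0.18)·ln(0.18) = 0.30866
  −(0.66)·ln(0.66) = 0.27424
  −(0.16)·ln(0.16) = 0.29321
Sum: 0.30866 + 0.27424 + 0.29321 = 0.8761 nats.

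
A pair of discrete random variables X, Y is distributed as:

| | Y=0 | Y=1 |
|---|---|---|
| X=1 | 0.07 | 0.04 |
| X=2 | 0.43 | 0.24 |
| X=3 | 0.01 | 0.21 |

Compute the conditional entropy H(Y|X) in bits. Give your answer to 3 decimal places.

Marginals: p(X) = (0.1100, 0.6700, 0.2200), p(Y) = (0.5100, 0.4900).
H(Y|X) = Σ p(X) · H(Y|X=·).
  X=1: p=0.1100, H(Y|X=1) = 0.9457
  X=2: p=0.6700, H(Y|X=2) = 0.9412
  X=3: p=0.2200, H(Y|X=3) = 0.2668
Weighted sum = 0.793 bits.

0.793 bits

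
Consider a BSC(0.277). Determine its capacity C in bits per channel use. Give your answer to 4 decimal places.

0.1487 bits

Binary symmetric channel: C = 1 − h₂(ε) where h₂ is the binary entropy function.
h₂(0.277) = −0.277·log₂0.277 − 0.723·log₂0.723 = 0.8513.
C = 1 − 0.8513 = 0.1487 bits per channel use.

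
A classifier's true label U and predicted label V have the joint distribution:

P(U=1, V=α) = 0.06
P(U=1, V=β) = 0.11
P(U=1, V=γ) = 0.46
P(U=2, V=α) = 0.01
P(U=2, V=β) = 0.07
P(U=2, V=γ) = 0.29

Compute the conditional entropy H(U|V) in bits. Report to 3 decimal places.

0.937 bits

Marginals: p(U) = (0.6300, 0.3700), p(V) = (0.0700, 0.1800, 0.7500).
H(U|V) = Σ p(V) · H(U|V=·).
  V=α: p=0.0700, H(U|V=α) = 0.5917
  V=β: p=0.1800, H(U|V=β) = 0.9641
  V=γ: p=0.7500, H(U|V=γ) = 0.9626
Weighted sum = 0.937 bits.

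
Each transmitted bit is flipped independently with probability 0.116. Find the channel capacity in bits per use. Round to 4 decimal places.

Binary symmetric channel: C = 1 − h₂(ε) where h₂ is the binary entropy function.
h₂(0.116) = −0.116·log₂0.116 − 0.884·log₂0.884 = 0.5178.
C = 1 − 0.5178 = 0.4822 bits per channel use.

0.4822 bits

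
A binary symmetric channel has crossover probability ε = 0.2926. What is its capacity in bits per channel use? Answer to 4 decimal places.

Binary symmetric channel: C = 1 − h₂(ε) where h₂ is the binary entropy function.
h₂(0.2926) = −0.2926·log₂0.2926 − 0.7074·log₂0.7074 = 0.8721.
C = 1 − 0.8721 = 0.1279 bits per channel use.

0.1279 bits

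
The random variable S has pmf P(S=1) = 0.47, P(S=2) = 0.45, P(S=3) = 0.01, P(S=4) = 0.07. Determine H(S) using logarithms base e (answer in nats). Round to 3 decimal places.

0.946 nats

H(S) = −Σ p·ln p.
  −(0.47)·ln(0.47) = 0.3549
  −(0.45)·ln(0.45) = 0.3593
  −(0.01)·ln(0.01) = 0.0461
  −(0.07)·ln(0.07) = 0.1861
Sum: 0.3549 + 0.3593 + 0.0461 + 0.1861 = 0.946 nats.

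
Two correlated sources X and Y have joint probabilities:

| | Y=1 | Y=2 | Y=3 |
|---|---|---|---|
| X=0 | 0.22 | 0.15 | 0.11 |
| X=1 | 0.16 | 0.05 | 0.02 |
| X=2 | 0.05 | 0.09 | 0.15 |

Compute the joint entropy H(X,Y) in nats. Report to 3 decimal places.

H(X,Y) = −Σ p(x,y)·ln p(x,y) over all 9 cells.
  cell (0,1): −0.22·ln0.22 = 0.3331
  cell (0,2): −0.15·ln0.15 = 0.2846
  cell (0,3): −0.11·ln0.11 = 0.2428
  cell (1,1): −0.16·ln0.16 = 0.2932
  cell (1,2): −0.05·ln0.05 = 0.1498
  cell (1,3): −0.02·ln0.02 = 0.0782
  cell (2,1): −0.05·ln0.05 = 0.1498
  cell (2,2): −0.09·ln0.09 = 0.2167
  cell (2,3): −0.15·ln0.15 = 0.2846
Sum = 2.033 nats.

2.033 nats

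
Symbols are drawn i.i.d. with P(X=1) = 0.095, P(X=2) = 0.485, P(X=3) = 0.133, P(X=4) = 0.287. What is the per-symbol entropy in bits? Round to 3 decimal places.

H(X) = −Σ p·log₂ p.
  −(0.095)·log₂(0.095) = 0.3226
  −(0.485)·log₂(0.485) = 0.5063
  −(0.133)·log₂(0.133) = 0.3871
  −(0.287)·log₂(0.287) = 0.5169
Sum: 0.3226 + 0.5063 + 0.3871 + 0.5169 = 1.733 bits.

1.733 bits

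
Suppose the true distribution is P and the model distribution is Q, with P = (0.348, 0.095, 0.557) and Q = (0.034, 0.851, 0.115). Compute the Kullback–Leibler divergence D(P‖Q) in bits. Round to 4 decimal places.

D(P‖Q) = Σ p·log₂(p/q).
  0.348·log₂(0.348/0.034) = 1.16771
  0.095·log₂(0.095/0.851) = -0.30050
  0.557·log₂(0.557/0.115) = 1.26776
D(P‖Q) = 2.1350 bits.

2.1350 bits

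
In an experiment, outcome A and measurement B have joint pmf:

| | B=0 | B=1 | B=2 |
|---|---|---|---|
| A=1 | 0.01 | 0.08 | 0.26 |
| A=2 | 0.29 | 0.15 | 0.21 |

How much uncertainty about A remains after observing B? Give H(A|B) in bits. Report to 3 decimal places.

0.744 bits

Chain rule: H(A|B) = H(A,B) − H(B).
Marginals: p(A) = (0.3500, 0.6500), p(B) = (0.3000, 0.2300, 0.4700).
H(A,B) = 2.2645 bits; H(B) = 1.5207 bits.
H(A|B) = 2.2645 − 1.5207 = 0.744 bits.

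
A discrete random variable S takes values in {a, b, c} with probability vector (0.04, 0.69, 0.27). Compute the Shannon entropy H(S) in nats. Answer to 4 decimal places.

0.7383 nats

H(S) = −Σ p·ln p.
  −(0.04)·ln(0.04) = 0.12876
  −(0.69)·ln(0.69) = 0.25603
  −(0.27)·ln(0.27) = 0.35352
Sum: 0.12876 + 0.25603 + 0.35352 = 0.7383 nats.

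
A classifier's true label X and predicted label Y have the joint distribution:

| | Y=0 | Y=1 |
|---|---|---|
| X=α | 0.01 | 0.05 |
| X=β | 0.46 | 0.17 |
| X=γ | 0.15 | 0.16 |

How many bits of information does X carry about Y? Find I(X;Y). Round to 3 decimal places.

0.079 bits

Marginals: p(X) = (0.0600, 0.6300, 0.3100), p(Y) = (0.6200, 0.3800).
I(X;Y) = H(X) + H(Y) − H(X,Y).
H(X) = 1.1873, H(Y) = 0.9580, H(X,Y) = 2.0660.
I(X;Y) = 1.1873 + 0.9580 − 2.0660 = 0.079 bits.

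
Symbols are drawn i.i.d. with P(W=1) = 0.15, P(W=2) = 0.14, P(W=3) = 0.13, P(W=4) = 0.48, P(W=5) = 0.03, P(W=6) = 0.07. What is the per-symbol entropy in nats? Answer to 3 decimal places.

H(W) = −Σ p·ln p.
  −(0.15)·ln(0.15) = 0.2846
  −(0.14)·ln(0.14) = 0.2753
  −(0.13)·ln(0.13) = 0.2652
  −(0.48)·ln(0.48) = 0.3523
  −(0.03)·ln(0.03) = 0.1052
  −(0.07)·ln(0.07) = 0.1861
Sum: 0.2846 + 0.2753 + 0.2652 + 0.3523 + 0.1052 + 0.1861 = 1.469 nats.

1.469 nats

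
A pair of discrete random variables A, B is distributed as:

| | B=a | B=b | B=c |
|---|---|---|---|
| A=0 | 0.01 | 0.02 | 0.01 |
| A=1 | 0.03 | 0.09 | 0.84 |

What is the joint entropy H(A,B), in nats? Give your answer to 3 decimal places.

H(A,B) = −Σ p(x,y)·ln p(x,y) over all 6 cells.
  cell (0,a): −0.01·ln0.01 = 0.0461
  cell (0,b): −0.02·ln0.02 = 0.0782
  cell (0,c): −0.01·ln0.01 = 0.0461
  cell (1,a): −0.03·ln0.03 = 0.1052
  cell (1,b): −0.09·ln0.09 = 0.2167
  cell (1,c): −0.84·ln0.84 = 0.1465
Sum = 0.639 nats.

0.639 nats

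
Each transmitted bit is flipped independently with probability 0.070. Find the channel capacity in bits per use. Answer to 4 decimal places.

Binary symmetric channel: C = 1 − h₂(ε) where h₂ is the binary entropy function.
h₂(0.070) = −0.070·log₂0.070 − 0.930·log₂0.930 = 0.3659.
C = 1 − 0.3659 = 0.6341 bits per channel use.

0.6341 bits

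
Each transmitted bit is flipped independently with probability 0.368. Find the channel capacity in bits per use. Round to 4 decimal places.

Binary symmetric channel: C = 1 − h₂(ε) where h₂ is the binary entropy function.
h₂(0.368) = −0.368·log₂0.368 − 0.632·log₂0.632 = 0.9491.
C = 1 − 0.9491 = 0.0509 bits per channel use.

0.0509 bits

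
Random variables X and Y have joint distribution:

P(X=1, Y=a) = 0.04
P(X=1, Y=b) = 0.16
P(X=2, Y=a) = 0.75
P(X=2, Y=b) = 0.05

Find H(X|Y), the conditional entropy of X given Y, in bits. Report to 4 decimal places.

Marginals: p(X) = (0.2000, 0.8000), p(Y) = (0.7900, 0.2100).
H(X|Y) = Σ p(Y) · H(X|Y=·).
  Y=a: p=0.7900, H(X|Y=a) = 0.2891
  Y=b: p=0.2100, H(X|Y=b) = 0.7919
Weighted sum = 0.3947 bits.

0.3947 bits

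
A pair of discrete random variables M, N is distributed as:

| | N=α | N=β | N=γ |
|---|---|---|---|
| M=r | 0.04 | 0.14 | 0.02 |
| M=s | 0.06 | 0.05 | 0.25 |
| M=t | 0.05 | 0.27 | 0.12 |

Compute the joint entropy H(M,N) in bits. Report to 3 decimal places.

H(M,N) = −Σ p(x,y)·log₂ p(x,y) over all 9 cells.
  cell (r,α): −0.04·log₂0.04 = 0.1858
  cell (r,β): −0.14·log₂0.14 = 0.3971
  cell (r,γ): −0.02·log₂0.02 = 0.1129
  cell (s,α): −0.06·log₂0.06 = 0.2435
  cell (s,β): −0.05·log₂0.05 = 0.2161
  cell (s,γ): −0.25·log₂0.25 = 0.5000
  cell (t,α): −0.05·log₂0.05 = 0.2161
  cell (t,β): −0.27·log₂0.27 = 0.5100
  cell (t,γ): −0.12·log₂0.12 = 0.3671
Sum = 2.749 bits.

2.749 bits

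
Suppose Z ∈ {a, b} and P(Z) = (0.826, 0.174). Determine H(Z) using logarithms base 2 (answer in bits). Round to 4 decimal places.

H(Z) = −Σ p·log₂ p.
  −(0.826)·log₂(0.826) = 0.22780
  −(0.174)·log₂(0.174) = 0.43897
Sum: 0.22780 + 0.43897 = 0.6668 bits.

0.6668 bits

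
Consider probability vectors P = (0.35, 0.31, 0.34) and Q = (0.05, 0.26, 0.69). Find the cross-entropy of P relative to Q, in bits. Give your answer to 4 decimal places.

2.2971 bits

H(P,Q) = −Σ p·log₂ q.
  −0.35·log₂(0.05) = 1.51267
  −0.31·log₂(0.26) = 0.60246
  −0.34·log₂(0.69) = 0.18201
H(P,Q) = 2.2971 bits.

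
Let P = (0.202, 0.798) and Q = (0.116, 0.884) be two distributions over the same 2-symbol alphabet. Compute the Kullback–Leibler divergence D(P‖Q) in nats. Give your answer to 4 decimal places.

0.0304 nats

D(P‖Q) = Σ p·ln(p/q).
  0.202·ln(0.202/0.116) = 0.11204
  0.798·ln(0.798/0.884) = -0.08167
D(P‖Q) = 0.0304 nats.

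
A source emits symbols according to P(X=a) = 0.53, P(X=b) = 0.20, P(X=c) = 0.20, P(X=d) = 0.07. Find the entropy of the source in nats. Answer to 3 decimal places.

1.166 nats

H(X) = −Σ p·ln p.
  −(0.53)·ln(0.53) = 0.3365
  −(0.20)·ln(0.20) = 0.3219
  −(0.20)·ln(0.20) = 0.3219
  −(0.07)·ln(0.07) = 0.1861
Sum: 0.3365 + 0.3219 + 0.3219 + 0.1861 = 1.166 nats.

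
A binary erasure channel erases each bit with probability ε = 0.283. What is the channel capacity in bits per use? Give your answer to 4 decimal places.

Binary erasure channel: capacity C = 1 − ε.
C = 1 − 0.283 = 0.7170 bits per channel use.

0.7170 bits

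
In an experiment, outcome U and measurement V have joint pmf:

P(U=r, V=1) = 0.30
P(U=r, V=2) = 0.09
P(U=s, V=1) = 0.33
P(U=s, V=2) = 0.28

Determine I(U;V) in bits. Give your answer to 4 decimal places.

Marginals: p(U) = (0.3900, 0.6100), p(V) = (0.6300, 0.3700).
I(U;V) = H(U) + H(V) − H(U,V).
H(U) = 0.9648, H(V) = 0.9507, H(U,V) = 1.8758.
I(U;V) = 0.9648 + 0.9507 − 1.8758 = 0.0397 bits.

0.0397 bits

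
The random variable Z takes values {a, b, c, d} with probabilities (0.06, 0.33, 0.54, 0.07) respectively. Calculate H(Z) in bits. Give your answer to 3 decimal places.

1.520 bits

H(Z) = −Σ p·log₂ p.
  −(0.06)·log₂(0.06) = 0.2435
  −(0.33)·log₂(0.33) = 0.5278
  −(0.54)·log₂(0.54) = 0.4800
  −(0.07)·log₂(0.07) = 0.2686
Sum: 0.2435 + 0.5278 + 0.4800 + 0.2686 = 1.520 bits.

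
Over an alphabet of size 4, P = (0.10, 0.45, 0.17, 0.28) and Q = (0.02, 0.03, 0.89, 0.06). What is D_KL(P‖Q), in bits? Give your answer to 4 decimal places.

2.2066 bits

D(P‖Q) = Σ p·log₂(p/q).
  0.10·log₂(0.10/0.02) = 0.23219
  0.45·log₂(0.45/0.03) = 1.75810
  0.17·log₂(0.17/0.89) = -0.40601
  0.28·log₂(0.28/0.06) = 0.62227
D(P‖Q) = 2.2066 bits.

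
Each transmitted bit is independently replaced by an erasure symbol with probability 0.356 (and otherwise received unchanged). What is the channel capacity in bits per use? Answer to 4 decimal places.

0.6440 bits

Binary erasure channel: capacity C = 1 − ε.
C = 1 − 0.356 = 0.6440 bits per channel use.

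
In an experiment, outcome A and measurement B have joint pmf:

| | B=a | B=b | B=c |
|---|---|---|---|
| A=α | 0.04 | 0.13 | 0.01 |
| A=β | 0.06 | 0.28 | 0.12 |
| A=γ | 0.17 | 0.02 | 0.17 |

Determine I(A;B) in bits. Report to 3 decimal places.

Marginals: p(A) = (0.1800, 0.4600, 0.3600), p(B) = (0.2700, 0.4300, 0.3000).
I(A;B) = Σ p(x,y)·log₂[p(x,y)/(p(x)p(y))].
  (α,a): 0.04·log₂(0.8230) = -0.0112
  (α,b): 0.13·log₂(1.6796) = 0.0973
  (α,c): 0.01·log₂(0.1852) = -0.0243
  (β,a): 0.06·log₂(0.4831) = -0.0630
  (β,b): 0.28·log₂(1.4156) = 0.1404
  (β,c): 0.12·log₂(0.8696) = -0.0242
  (γ,a): 0.17·log₂(1.7490) = 0.1371
  (γ,b): 0.02·log₂(0.1292) = -0.0590
  (γ,c): 0.17·log₂(1.5741) = 0.1113
Sum = 0.304 bits.

0.304 bits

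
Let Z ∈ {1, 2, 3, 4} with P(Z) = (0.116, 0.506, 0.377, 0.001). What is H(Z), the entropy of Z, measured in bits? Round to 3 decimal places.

H(Z) = −Σ p·log₂ p.
  −(0.116)·log₂(0.116) = 0.3605
  −(0.506)·log₂(0.506) = 0.4973
  −(0.377)·log₂(0.377) = 0.5306
  −(0.001)·log₂(0.001) = 0.0100
Sum: 0.3605 + 0.4973 + 0.5306 + 0.0100 = 1.398 bits.

1.398 bits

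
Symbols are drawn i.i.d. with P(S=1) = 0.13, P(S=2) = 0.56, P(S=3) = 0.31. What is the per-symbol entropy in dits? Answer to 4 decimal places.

H(S) = −Σ p·log₁₀ p.
  −(0.13)·log₁₀(0.13) = 0.11519
  −(0.56)·log₁₀(0.56) = 0.14101
  −(0.31)·log₁₀(0.31) = 0.15768
Sum: 0.11519 + 0.14101 + 0.15768 = 0.4139 dits.

0.4139 dits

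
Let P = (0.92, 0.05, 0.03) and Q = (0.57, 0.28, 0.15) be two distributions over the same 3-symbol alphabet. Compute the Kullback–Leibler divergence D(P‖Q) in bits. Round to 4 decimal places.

D(P‖Q) = Σ p·log₂(p/q).
  0.92·log₂(0.92/0.57) = 0.63542
  0.05·log₂(0.05/0.28) = -0.12427
  0.03·log₂(0.03/0.15) = -0.06966
D(P‖Q) = 0.4415 bits.

0.4415 bits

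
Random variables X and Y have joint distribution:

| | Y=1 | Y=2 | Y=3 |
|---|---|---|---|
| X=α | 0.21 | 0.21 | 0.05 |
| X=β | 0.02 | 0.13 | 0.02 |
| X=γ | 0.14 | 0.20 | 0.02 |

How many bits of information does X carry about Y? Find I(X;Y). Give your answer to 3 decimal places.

Marginals: p(X) = (0.4700, 0.1700, 0.3600), p(Y) = (0.3700, 0.5400, 0.0900).
I(X;Y) = H(X) + H(Y) − H(X,Y).
H(X) = 1.4772, H(Y) = 1.3234, H(X,Y) = 2.7445.
I(X;Y) = 1.4772 + 1.3234 − 2.7445 = 0.056 bits.

0.056 bits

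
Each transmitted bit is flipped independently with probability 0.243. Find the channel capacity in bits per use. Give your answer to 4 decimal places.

0.2000 bits

Binary symmetric channel: C = 1 − h₂(ε) where h₂ is the binary entropy function.
h₂(0.243) = −0.243·log₂0.243 − 0.757·log₂0.757 = 0.8000.
C = 1 − 0.8000 = 0.2000 bits per channel use.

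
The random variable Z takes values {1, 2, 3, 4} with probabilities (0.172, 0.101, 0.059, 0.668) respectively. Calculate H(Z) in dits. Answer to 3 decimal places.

0.422 dits

H(Z) = −Σ p·log₁₀ p.
  −(0.172)·log₁₀(0.172) = 0.1315
  −(0.101)·log₁₀(0.101) = 0.1006
  −(0.059)·log₁₀(0.059) = 0.0725
  −(0.668)·log₁₀(0.668) = 0.1170
Sum: 0.1315 + 0.1006 + 0.0725 + 0.1170 = 0.422 dits.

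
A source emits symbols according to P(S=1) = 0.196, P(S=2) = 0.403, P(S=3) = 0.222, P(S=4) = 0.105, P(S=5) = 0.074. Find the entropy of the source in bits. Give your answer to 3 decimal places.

2.091 bits

H(S) = −Σ p·log₂ p.
  −(0.196)·log₂(0.196) = 0.4608
  −(0.403)·log₂(0.403) = 0.5284
  −(0.222)·log₂(0.222) = 0.4820
  −(0.105)·log₂(0.105) = 0.3414
  −(0.074)·log₂(0.074) = 0.2780
Sum: 0.4608 + 0.5284 + 0.4820 + 0.3414 + 0.2780 = 2.091 bits.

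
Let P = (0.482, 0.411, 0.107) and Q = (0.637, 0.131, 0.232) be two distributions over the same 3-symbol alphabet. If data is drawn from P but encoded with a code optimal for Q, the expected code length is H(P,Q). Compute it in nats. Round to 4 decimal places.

1.2091 nats

H(P,Q) = −Σ p·ln q.
  −0.482·ln(0.637) = 0.21738
  −0.411·ln(0.131) = 0.83538
  −0.107·ln(0.232) = 0.15633
H(P,Q) = 1.2091 nats.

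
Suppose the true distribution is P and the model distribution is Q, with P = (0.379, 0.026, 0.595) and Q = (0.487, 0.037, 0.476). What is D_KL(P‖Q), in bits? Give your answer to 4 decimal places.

0.0412 bits

D(P‖Q) = Σ p·log₂(p/q).
  0.379·log₂(0.379/0.487) = -0.13709
  0.026·log₂(0.026/0.037) = -0.01323
  0.595·log₂(0.595/0.476) = 0.19155
D(P‖Q) = 0.0412 bits.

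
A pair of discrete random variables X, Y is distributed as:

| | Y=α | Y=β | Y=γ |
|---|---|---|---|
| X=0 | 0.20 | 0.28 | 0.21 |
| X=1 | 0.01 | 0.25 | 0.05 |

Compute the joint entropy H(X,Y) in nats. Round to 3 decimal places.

H(X,Y) = −Σ p(x,y)·ln p(x,y) over all 6 cells.
  cell (0,α): −0.20·ln0.20 = 0.3219
  cell (0,β): −0.28·ln0.28 = 0.3564
  cell (0,γ): −0.21·ln0.21 = 0.3277
  cell (1,α): −0.01·ln0.01 = 0.0461
  cell (1,β): −0.25·ln0.25 = 0.3466
  cell (1,γ): −0.05·ln0.05 = 0.1498
Sum = 1.548 nats.

1.548 nats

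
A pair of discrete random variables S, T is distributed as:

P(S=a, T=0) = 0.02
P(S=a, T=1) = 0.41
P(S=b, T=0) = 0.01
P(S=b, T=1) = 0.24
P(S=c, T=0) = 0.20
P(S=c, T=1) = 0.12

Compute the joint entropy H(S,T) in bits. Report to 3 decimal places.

H(S,T) = −Σ p(x,y)·log₂ p(x,y) over all 6 cells.
  cell (a,0): −0.02·log₂0.02 = 0.1129
  cell (a,1): −0.41·log₂0.41 = 0.5274
  cell (b,0): −0.01·log₂0.01 = 0.0664
  cell (b,1): −0.24·log₂0.24 = 0.4941
  cell (c,0): −0.20·log₂0.20 = 0.4644
  cell (c,1): −0.12·log₂0.12 = 0.3671
Sum = 2.032 bits.

2.032 bits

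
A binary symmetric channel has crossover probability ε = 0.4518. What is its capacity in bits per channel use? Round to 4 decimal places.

0.0067 bits

Binary symmetric channel: C = 1 − h₂(ε) where h₂ is the binary entropy function.
h₂(0.4518) = −0.4518·log₂0.4518 − 0.5482·log₂0.5482 = 0.9933.
C = 1 − 0.9933 = 0.0067 bits per channel use.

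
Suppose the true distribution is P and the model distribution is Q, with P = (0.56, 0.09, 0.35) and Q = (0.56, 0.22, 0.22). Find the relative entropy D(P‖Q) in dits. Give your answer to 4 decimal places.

D(P‖Q) = Σ p·log₁₀(p/q).
  0.56·log₁₀(0.56/0.56) = 0.00000
  0.09·log₁₀(0.09/0.22) = -0.03494
  0.35·log₁₀(0.35/0.22) = 0.07058
D(P‖Q) = 0.0356 dits.

0.0356 dits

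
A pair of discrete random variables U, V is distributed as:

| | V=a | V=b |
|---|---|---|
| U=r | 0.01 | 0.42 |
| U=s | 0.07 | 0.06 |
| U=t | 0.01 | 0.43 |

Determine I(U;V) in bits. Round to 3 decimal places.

Marginals: p(U) = (0.4300, 0.1300, 0.4400), p(V) = (0.0900, 0.9100).
I(U;V) = H(U) + H(V) − H(U,V).
H(U) = 1.4274, H(V) = 0.4365, H(U,V) = 1.6942.
I(U;V) = 1.4274 + 0.4365 − 1.6942 = 0.170 bits.

0.170 bits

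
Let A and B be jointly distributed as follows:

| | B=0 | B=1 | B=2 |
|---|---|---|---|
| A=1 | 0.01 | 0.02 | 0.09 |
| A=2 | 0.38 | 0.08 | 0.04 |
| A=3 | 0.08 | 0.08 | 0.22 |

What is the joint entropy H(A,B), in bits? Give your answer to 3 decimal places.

H(A,B) = −Σ p(x,y)·log₂ p(x,y) over all 9 cells.
  cell (1,0): −0.01·log₂0.01 = 0.0664
  cell (1,1): −0.02·log₂0.02 = 0.1129
  cell (1,2): −0.09·log₂0.09 = 0.3127
  cell (2,0): −0.38·log₂0.38 = 0.5305
  cell (2,1): −0.08·log₂0.08 = 0.2915
  cell (2,2): −0.04·log₂0.04 = 0.1858
  cell (3,0): −0.08·log₂0.08 = 0.2915
  cell (3,1): −0.08·log₂0.08 = 0.2915
  cell (3,2): −0.22·log₂0.22 = 0.4806
Sum = 2.563 bits.

2.563 bits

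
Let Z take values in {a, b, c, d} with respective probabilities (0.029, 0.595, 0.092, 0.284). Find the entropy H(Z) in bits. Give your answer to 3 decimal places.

1.426 bits

H(Z) = −Σ p·log₂ p.
  −(0.029)·log₂(0.029) = 0.1481
  −(0.595)·log₂(0.595) = 0.4457
  −(0.092)·log₂(0.092) = 0.3167
  −(0.284)·log₂(0.284) = 0.5158
Sum: 0.1481 + 0.4457 + 0.3167 + 0.5158 = 1.426 bits.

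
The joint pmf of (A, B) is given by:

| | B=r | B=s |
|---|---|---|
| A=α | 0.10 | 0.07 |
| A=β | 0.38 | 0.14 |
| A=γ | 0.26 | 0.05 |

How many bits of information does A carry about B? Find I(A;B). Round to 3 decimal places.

0.026 bits

Marginals: p(A) = (0.1700, 0.5200, 0.3100), p(B) = (0.7400, 0.2600).
I(A;B) = Σ p(x,y)·log₂[p(x,y)/(p(x)p(y))].
  (α,r): 0.10·log₂(0.7949) = -0.0331
  (α,s): 0.07·log₂(1.5837) = 0.0464
  (β,r): 0.38·log₂(0.9875) = -0.0069
  (β,s): 0.14·log₂(1.0355) = 0.0070
  (γ,r): 0.26·log₂(1.1334) = 0.0470
  (γ,s): 0.05·log₂(0.6203) = -0.0344
Sum = 0.026 bits.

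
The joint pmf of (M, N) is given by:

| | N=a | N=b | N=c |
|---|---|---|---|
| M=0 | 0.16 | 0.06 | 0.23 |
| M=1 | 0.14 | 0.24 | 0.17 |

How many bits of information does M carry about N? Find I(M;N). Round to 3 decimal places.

0.084 bits

Marginals: p(M) = (0.4500, 0.5500), p(N) = (0.3000, 0.3000, 0.4000).
I(M;N) = H(M) + H(N) − H(M,N).
H(M) = 0.9928, H(N) = 1.5710, H(M,N) = 2.4800.
I(M;N) = 0.9928 + 1.5710 − 2.4800 = 0.084 bits.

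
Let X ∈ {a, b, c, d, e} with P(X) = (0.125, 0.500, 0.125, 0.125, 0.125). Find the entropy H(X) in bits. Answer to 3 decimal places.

2.000 bits

H(X) = −Σ p·log₂ p.
  −(0.125)·log₂(0.125) = 0.3750
  −(0.500)·log₂(0.500) = 0.5000
  −(0.125)·log₂(0.125) = 0.3750
  −(0.125)·log₂(0.125) = 0.3750
  −(0.125)·log₂(0.125) = 0.3750
Sum: 0.3750 + 0.5000 + 0.3750 + 0.3750 + 0.3750 = 2.000 bits.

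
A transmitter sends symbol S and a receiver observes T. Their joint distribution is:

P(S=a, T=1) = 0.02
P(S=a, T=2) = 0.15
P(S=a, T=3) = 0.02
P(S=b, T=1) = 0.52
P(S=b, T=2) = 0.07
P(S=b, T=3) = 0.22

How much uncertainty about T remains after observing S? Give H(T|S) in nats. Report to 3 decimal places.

Marginals: p(S) = (0.1900, 0.8100), p(T) = (0.5400, 0.2200, 0.2400).
H(T|S) = Σ p(S) · H(T|S=·).
  S=a: p=0.1900, H(T|S=a) = 0.6606
  S=b: p=0.8100, H(T|S=b) = 0.8501
Weighted sum = 0.814 nats.

0.814 nats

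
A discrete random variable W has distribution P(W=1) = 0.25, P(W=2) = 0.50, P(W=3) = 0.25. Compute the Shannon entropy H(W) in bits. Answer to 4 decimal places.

1.5000 bits

H(W) = −Σ p·log₂ p.
  −(0.25)·log₂(0.25) = 0.50000
  −(0.50)·log₂(0.50) = 0.50000
  −(0.25)·log₂(0.25) = 0.50000
Sum: 0.50000 + 0.50000 + 0.50000 = 1.5000 bits.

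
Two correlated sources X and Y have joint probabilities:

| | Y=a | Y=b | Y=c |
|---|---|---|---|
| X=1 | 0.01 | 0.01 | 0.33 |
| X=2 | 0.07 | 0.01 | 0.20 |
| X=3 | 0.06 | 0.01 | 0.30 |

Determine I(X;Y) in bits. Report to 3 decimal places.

0.056 bits

Marginals: p(X) = (0.3500, 0.2800, 0.3700), p(Y) = (0.1400, 0.0300, 0.8300).
I(X;Y) = H(X) + H(Y) − H(X,Y).
H(X) = 1.5751, H(Y) = 0.7720, H(X,Y) = 2.2911.
I(X;Y) = 1.5751 + 0.7720 − 2.2911 = 0.056 bits.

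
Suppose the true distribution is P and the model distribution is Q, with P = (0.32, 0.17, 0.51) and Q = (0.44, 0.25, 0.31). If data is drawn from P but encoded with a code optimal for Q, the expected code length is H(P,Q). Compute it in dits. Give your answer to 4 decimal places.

H(P,Q) = −Σ p·log₁₀ q.
  −0.32·log₁₀(0.44) = 0.11410
  −0.17·log₁₀(0.25) = 0.10235
  −0.51·log₁₀(0.31) = 0.25941
H(P,Q) = 0.4759 dits.

0.4759 dits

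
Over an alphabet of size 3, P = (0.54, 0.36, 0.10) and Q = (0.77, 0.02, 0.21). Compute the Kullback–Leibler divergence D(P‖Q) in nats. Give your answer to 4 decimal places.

D(P‖Q) = Σ p·ln(p/q).
  0.54·ln(0.54/0.77) = -0.19160
  0.36·ln(0.36/0.02) = 1.04053
  0.10·ln(0.10/0.21) = -0.07419
D(P‖Q) = 0.7747 nats.

0.7747 nats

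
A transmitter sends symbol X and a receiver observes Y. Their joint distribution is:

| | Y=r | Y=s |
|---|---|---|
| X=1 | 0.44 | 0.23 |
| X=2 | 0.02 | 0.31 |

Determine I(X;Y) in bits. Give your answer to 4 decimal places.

0.2648 bits

Marginals: p(X) = (0.6700, 0.3300), p(Y) = (0.4600, 0.5400).
I(X;Y) = H(X) + H(Y) − H(X,Y).
H(X) = 0.9149, H(Y) = 0.9954, H(X,Y) = 1.6455.
I(X;Y) = 0.9149 + 0.9954 − 1.6455 = 0.2648 bits.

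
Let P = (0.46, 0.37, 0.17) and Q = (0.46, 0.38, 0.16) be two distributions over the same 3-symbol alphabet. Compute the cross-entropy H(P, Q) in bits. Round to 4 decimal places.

1.4813 bits

H(P,Q) = −Σ p·log₂ q.
  −0.46·log₂(0.46) = 0.51534
  −0.37·log₂(0.38) = 0.51649
  −0.17·log₂(0.16) = 0.44946
H(P,Q) = 1.4813 bits.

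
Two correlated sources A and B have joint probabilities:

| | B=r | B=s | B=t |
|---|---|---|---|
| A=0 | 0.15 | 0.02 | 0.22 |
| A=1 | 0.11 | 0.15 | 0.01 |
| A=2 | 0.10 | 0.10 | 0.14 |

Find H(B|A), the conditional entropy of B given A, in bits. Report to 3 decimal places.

Chain rule: H(B|A) = H(A,B) − H(A).
Marginals: p(A) = (0.3900, 0.2700, 0.3400), p(B) = (0.3600, 0.2700, 0.3700).
H(A,B) = 2.8928 bits; H(A) = 1.5690 bits.
H(B|A) = 2.8928 − 1.5690 = 1.324 bits.

1.324 bits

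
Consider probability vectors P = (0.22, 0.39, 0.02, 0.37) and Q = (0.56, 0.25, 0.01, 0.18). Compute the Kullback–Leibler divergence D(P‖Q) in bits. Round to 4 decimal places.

D(P‖Q) = Σ p·log₂(p/q).
  0.22·log₂(0.22/0.56) = -0.29654
  0.39·log₂(0.39/0.25) = 0.25020
  0.02·log₂(0.02/0.01) = 0.02000
  0.37·log₂(0.37/0.18) = 0.38463
D(P‖Q) = 0.3583 bits.

0.3583 bits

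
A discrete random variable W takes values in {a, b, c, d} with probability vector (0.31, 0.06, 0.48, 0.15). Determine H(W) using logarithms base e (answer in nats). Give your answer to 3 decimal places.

H(W) = −Σ p·ln p.
  −(0.31)·ln(0.31) = 0.3631
  −(0.06)·ln(0.06) = 0.1688
  −(0.48)·ln(0.48) = 0.3523
  −(0.15)·ln(0.15) = 0.2846
Sum: 0.3631 + 0.1688 + 0.3523 + 0.2846 = 1.169 nats.

1.169 nats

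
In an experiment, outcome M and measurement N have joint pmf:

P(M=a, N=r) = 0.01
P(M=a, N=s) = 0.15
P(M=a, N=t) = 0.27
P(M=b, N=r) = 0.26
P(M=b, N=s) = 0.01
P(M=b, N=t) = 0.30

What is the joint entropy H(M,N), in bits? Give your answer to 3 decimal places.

2.080 bits

H(M,N) = −Σ p(x,y)·log₂ p(x,y) over all 6 cells.
  cell (a,r): −0.01·log₂0.01 = 0.0664
  cell (a,s): −0.15·log₂0.15 = 0.4105
  cell (a,t): −0.27·log₂0.27 = 0.5100
  cell (b,r): −0.26·log₂0.26 = 0.5053
  cell (b,s): −0.01·log₂0.01 = 0.0664
  cell (b,t): −0.30·log₂0.30 = 0.5211
Sum = 2.080 bits.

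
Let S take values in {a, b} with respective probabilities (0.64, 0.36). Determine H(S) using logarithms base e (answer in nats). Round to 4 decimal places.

0.6534 nats

H(S) = −Σ p·ln p.
  −(0.64)·ln(0.64) = 0.28562
  −(0.36)·ln(0.36) = 0.36779
Sum: 0.28562 + 0.36779 = 0.6534 nats.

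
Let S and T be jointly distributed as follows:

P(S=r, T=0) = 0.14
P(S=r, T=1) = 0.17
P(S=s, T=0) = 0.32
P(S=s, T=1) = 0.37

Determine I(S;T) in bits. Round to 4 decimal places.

0.0001 bits

Marginals: p(S) = (0.3100, 0.6900), p(T) = (0.4600, 0.5400).
I(S;T) = H(S) + H(T) − H(S,T).
H(S) = 0.8932, H(T) = 0.9954, H(S,T) = 1.8885.
I(S;T) = 0.8932 + 0.9954 − 1.8885 = 0.0001 bits.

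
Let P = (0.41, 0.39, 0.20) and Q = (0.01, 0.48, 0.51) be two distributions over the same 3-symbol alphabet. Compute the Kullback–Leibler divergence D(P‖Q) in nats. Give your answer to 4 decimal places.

1.2544 nats

D(P‖Q) = Σ p·ln(p/q).
  0.41·ln(0.41/0.01) = 1.52256
  0.39·ln(0.39/0.48) = -0.08098
  0.20·ln(0.20/0.51) = -0.18722
D(P‖Q) = 1.2544 nats.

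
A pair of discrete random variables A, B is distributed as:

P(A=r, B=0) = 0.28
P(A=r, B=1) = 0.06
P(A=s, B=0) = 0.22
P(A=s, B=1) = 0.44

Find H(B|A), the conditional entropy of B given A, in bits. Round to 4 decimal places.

0.8347 bits

Chain rule: H(B|A) = H(A,B) − H(A).
Marginals: p(A) = (0.3400, 0.6600), p(B) = (0.5000, 0.5000).
H(A,B) = 1.7595 bits; H(A) = 0.9248 bits.
H(B|A) = 1.7595 − 0.9248 = 0.8347 bits.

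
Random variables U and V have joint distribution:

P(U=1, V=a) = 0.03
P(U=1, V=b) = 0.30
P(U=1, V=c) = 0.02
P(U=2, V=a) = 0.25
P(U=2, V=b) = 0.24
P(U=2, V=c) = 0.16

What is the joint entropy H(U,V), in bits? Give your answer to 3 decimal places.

H(U,V) = −Σ p(x,y)·log₂ p(x,y) over all 6 cells.
  cell (1,a): −0.03·log₂0.03 = 0.1518
  cell (1,b): −0.30·log₂0.30 = 0.5211
  cell (1,c): −0.02·log₂0.02 = 0.1129
  cell (2,a): −0.25·log₂0.25 = 0.5000
  cell (2,b): −0.24·log₂0.24 = 0.4941
  cell (2,c): −0.16·log₂0.16 = 0.4230
Sum = 2.203 bits.

2.203 bits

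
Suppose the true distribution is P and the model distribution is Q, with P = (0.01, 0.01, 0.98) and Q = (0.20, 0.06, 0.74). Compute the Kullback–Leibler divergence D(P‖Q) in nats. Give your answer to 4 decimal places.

D(P‖Q) = Σ p·ln(p/q).
  0.01·ln(0.01/0.20) = -0.02996
  0.01·ln(0.01/0.06) = -0.01792
  0.98·ln(0.98/0.74) = 0.27528
D(P‖Q) = 0.2274 nats.

0.2274 nats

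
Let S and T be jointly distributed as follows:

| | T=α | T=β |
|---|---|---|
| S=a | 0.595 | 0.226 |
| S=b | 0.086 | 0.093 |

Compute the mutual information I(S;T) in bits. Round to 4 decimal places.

Marginals: p(S) = (0.8210, 0.1790), p(T) = (0.6810, 0.3190).
I(S;T) = Σ p(x,y)·log₂[p(x,y)/(p(x)p(y))].
  (a,α): 0.595·log₂(1.0642) = 0.05342
  (a,β): 0.226·log₂(0.8629) = -0.04807
  (b,α): 0.086·log₂(0.7055) = -0.04328
  (b,β): 0.093·log₂(1.6287) = 0.06545
Sum = 0.0275 bits.

0.0275 bits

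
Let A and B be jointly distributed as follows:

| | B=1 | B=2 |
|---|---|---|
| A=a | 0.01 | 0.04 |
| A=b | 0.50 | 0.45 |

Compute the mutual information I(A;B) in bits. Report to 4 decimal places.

Marginals: p(A) = (0.0500, 0.9500), p(B) = (0.5100, 0.4900).
I(A;B) = Σ p(x,y)·log₂[p(x,y)/(p(x)p(y))].
  (a,1): 0.01·log₂(0.3922) = -0.01350
  (a,2): 0.04·log₂(1.6327) = 0.02829
  (b,1): 0.50·log₂(1.0320) = 0.02272
  (b,2): 0.45·log₂(0.9667) = -0.02199
Sum = 0.0155 bits.

0.0155 bits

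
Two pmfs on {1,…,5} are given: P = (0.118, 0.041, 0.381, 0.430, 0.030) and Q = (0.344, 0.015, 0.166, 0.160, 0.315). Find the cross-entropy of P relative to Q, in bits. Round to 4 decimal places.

2.6040 bits

H(P,Q) = −Σ p·log₂ q.
  −0.118·log₂(0.344) = 0.18166
  −0.041·log₂(0.015) = 0.24841
  −0.381·log₂(0.166) = 0.98707
  −0.430·log₂(0.160) = 1.13686
  −0.030·log₂(0.315) = 0.05000
H(P,Q) = 2.6040 bits.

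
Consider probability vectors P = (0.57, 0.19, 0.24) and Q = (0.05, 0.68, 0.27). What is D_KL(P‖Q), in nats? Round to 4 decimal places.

1.1166 nats

D(P‖Q) = Σ p·ln(p/q).
  0.57·ln(0.57/0.05) = 1.38716
  0.19·ln(0.19/0.68) = -0.24226
  0.24·ln(0.24/0.27) = -0.02827
D(P‖Q) = 1.1166 nats.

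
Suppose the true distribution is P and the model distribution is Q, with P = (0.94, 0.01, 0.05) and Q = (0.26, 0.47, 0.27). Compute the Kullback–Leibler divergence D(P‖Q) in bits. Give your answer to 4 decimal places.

D(P‖Q) = Σ p·log₂(p/q).
  0.94·log₂(0.94/0.26) = 1.74290
  0.01·log₂(0.01/0.47) = -0.05555
  0.05·log₂(0.05/0.27) = -0.12165
D(P‖Q) = 1.5657 bits.

1.5657 bits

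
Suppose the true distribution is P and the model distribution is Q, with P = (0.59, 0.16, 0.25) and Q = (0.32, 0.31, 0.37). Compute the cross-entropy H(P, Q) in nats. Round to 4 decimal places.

H(P,Q) = −Σ p·ln q.
  −0.59·ln(0.32) = 0.67227
  −0.16·ln(0.31) = 0.18739
  −0.25·ln(0.37) = 0.24856
H(P,Q) = 1.1082 nats.

1.1082 nats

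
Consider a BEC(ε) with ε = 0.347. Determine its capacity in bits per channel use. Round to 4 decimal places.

Binary erasure channel: capacity C = 1 − ε.
C = 1 − 0.347 = 0.6530 bits per channel use.

0.6530 bits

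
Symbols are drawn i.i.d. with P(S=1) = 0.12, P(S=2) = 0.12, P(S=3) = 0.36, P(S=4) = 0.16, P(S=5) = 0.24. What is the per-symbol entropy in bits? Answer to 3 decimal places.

2.182 bits

H(S) = −Σ p·log₂ p.
  −(0.12)·log₂(0.12) = 0.3671
  −(0.12)·log₂(0.12) = 0.3671
  −(0.36)·log₂(0.36) = 0.5306
  −(0.16)·log₂(0.16) = 0.4230
  −(0.24)·log₂(0.24) = 0.4941
Sum: 0.3671 + 0.3671 + 0.5306 + 0.4230 + 0.4941 = 2.182 bits.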